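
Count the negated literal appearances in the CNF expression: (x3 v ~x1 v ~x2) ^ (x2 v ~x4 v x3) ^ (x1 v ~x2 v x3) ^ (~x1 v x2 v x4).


Scan each clause for negated literals.
Clause 1: 2 negative; Clause 2: 1 negative; Clause 3: 1 negative; Clause 4: 1 negative.
Total negative literal occurrences = 5.

5


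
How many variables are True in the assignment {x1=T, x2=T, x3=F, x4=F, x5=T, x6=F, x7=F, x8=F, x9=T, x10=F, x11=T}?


The weight is the number of variables assigned True.
True variables: x1, x2, x5, x9, x11.
Weight = 5.

5


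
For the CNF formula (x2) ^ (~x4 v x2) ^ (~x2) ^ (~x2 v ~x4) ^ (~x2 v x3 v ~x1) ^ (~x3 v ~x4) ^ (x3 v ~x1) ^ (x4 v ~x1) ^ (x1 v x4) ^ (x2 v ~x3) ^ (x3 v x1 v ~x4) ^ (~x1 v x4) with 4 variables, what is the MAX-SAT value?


Enumerate all 16 truth assignments.
For each, count how many of the 12 clauses are satisfied.
The formula is not fully satisfiable, so the maximum is below 12.
Maximum simultaneously satisfiable clauses = 10.

10


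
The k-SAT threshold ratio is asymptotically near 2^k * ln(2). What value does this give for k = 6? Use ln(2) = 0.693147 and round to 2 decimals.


Using the asymptotic formula: threshold ~ 2^k * ln(2).
2^6 = 64.
64 * 0.693147 = 44.36.

44.36


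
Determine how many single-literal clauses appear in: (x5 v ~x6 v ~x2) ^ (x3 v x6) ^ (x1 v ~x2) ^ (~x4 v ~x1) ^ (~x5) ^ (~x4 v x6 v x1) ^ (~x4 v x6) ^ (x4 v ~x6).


A unit clause contains exactly one literal.
Unit clauses found: (~x5).
Count = 1.

1


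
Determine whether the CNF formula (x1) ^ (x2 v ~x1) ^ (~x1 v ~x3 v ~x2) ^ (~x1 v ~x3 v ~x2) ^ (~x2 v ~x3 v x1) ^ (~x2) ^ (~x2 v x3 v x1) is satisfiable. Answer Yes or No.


Check all 8 possible truth assignments.
Number of satisfying assignments found: 0.
The formula is unsatisfiable.

No


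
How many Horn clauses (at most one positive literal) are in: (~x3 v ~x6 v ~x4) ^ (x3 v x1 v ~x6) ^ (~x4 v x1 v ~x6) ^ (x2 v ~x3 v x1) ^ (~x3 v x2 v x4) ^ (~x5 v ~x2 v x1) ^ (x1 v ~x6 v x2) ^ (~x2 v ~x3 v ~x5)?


A Horn clause has at most one positive literal.
Clause 1: 0 positive lit(s) -> Horn
Clause 2: 2 positive lit(s) -> not Horn
Clause 3: 1 positive lit(s) -> Horn
Clause 4: 2 positive lit(s) -> not Horn
Clause 5: 2 positive lit(s) -> not Horn
Clause 6: 1 positive lit(s) -> Horn
Clause 7: 2 positive lit(s) -> not Horn
Clause 8: 0 positive lit(s) -> Horn
Total Horn clauses = 4.

4


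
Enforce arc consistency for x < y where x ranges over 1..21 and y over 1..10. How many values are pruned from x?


For the constraint x < y, x needs a supporting value in y's domain.
x can be at most 9 (one less than y's maximum).
Valid x values from domain: 9 out of 21.
Pruned = 21 - 9 = 12.

12


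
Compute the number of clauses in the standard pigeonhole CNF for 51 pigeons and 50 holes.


The PHP encoding has two parts:
1) At-least-one-hole clauses: 51 (one per pigeon, each with 50 literals).
2) At-most-one-pigeon-per-hole clauses: 50 holes * C(51,2) = 50 * 1275 = 63750.
Total clauses = 51 + 63750 = 63801.

63801


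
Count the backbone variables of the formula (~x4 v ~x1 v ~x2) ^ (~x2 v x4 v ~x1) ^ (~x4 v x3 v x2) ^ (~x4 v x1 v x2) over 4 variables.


Find all satisfying assignments: 9 model(s).
Check which variables have the same value in every model.
No variable is fixed across all models.
Backbone size = 0.

0


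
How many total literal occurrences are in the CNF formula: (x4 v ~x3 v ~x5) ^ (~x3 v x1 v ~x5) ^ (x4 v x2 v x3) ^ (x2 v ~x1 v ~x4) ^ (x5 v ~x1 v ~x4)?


Clause lengths: 3, 3, 3, 3, 3.
Sum = 3 + 3 + 3 + 3 + 3 = 15.

15


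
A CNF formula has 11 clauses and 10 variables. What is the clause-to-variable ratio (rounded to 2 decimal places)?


Clause-to-variable ratio = clauses / variables.
11 / 10 = 1.1.

1.1


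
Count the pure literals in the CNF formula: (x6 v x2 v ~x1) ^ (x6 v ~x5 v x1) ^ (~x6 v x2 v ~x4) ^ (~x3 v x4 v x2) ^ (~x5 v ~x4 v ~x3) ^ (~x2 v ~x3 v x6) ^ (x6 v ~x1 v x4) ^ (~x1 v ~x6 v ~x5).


A pure literal appears in only one polarity across all clauses.
Pure literals: x3 (negative only), x5 (negative only).
Count = 2.

2


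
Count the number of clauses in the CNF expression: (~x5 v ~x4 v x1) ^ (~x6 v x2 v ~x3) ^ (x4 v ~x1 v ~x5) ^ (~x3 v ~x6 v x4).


Each group enclosed in parentheses joined by ^ is one clause.
Counting the conjuncts: 4 clauses.

4


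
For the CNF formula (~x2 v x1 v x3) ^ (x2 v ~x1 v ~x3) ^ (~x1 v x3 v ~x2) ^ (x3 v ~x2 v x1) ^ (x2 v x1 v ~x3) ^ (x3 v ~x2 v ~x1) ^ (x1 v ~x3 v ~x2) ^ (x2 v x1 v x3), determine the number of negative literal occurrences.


Scan each clause for negated literals.
Clause 1: 1 negative; Clause 2: 2 negative; Clause 3: 2 negative; Clause 4: 1 negative; Clause 5: 1 negative; Clause 6: 2 negative; Clause 7: 2 negative; Clause 8: 0 negative.
Total negative literal occurrences = 11.

11


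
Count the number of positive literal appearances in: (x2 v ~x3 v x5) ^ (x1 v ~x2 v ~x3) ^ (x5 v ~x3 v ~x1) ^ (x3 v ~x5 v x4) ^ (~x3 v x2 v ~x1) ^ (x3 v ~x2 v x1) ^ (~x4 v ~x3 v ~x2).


Scan each clause for unnegated literals.
Clause 1: 2 positive; Clause 2: 1 positive; Clause 3: 1 positive; Clause 4: 2 positive; Clause 5: 1 positive; Clause 6: 2 positive; Clause 7: 0 positive.
Total positive literal occurrences = 9.

9


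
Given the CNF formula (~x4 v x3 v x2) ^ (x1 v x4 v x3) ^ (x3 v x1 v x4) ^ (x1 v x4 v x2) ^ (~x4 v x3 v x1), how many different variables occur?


Identify each distinct variable in the formula.
Variables found: x1, x2, x3, x4.
Total distinct variables = 4.

4


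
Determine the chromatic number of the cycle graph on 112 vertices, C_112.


A cycle on an even number of vertices is bipartite: alternate two colors around the cycle.
Since 112 is even, two colors suffice, and at least two are needed because the graph has edges.
Chromatic number = 2.

2


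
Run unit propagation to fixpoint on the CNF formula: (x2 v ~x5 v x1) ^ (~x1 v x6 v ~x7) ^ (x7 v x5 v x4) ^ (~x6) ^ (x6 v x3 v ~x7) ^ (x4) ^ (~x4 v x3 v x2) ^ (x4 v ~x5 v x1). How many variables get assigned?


Unit propagation repeatedly assigns the literal in any unit clause, then simplifies.
Assignments in order: x6 = F, x4 = T.
No further unit clauses remain.
Total variables assigned = 2.

2


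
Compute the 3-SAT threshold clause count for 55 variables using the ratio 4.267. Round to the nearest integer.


The 3-SAT phase transition occurs at approximately 4.267 clauses per variable.
m = 4.267 * 55 = 234.685.
Rounded to nearest integer: 235.

235


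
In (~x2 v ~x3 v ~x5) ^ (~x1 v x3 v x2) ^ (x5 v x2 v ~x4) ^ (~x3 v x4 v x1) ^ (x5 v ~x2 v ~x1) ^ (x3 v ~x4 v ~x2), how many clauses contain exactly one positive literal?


A definite clause has exactly one positive literal.
Clause 1: 0 positive -> not definite
Clause 2: 2 positive -> not definite
Clause 3: 2 positive -> not definite
Clause 4: 2 positive -> not definite
Clause 5: 1 positive -> definite
Clause 6: 1 positive -> definite
Definite clause count = 2.

2


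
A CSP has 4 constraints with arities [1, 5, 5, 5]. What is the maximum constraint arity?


The arities are: 1, 5, 5, 5.
Scan for the maximum value.
Maximum arity = 5.

5


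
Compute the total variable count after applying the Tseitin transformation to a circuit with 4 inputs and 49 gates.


The Tseitin transformation introduces one auxiliary variable per gate.
Total variables = inputs + gates = 4 + 49 = 53.

53


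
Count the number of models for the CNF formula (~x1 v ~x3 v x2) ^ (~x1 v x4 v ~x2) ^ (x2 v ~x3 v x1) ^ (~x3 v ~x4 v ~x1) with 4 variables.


Enumerate all 16 truth assignments over 4 variables.
Test each against every clause.
Satisfying assignments found: 9.

9


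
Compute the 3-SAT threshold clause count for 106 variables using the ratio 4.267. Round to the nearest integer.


The 3-SAT phase transition occurs at approximately 4.267 clauses per variable.
m = 4.267 * 106 = 452.302.
Rounded to nearest integer: 452.

452


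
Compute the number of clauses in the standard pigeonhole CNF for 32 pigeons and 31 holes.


The PHP encoding has two parts:
1) At-least-one-hole clauses: 32 (one per pigeon, each with 31 literals).
2) At-most-one-pigeon-per-hole clauses: 31 holes * C(32,2) = 31 * 496 = 15376.
Total clauses = 32 + 15376 = 15408.

15408


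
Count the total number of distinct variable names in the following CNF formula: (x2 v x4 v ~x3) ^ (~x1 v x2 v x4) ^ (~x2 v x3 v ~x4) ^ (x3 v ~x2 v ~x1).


Identify each distinct variable in the formula.
Variables found: x1, x2, x3, x4.
Total distinct variables = 4.

4


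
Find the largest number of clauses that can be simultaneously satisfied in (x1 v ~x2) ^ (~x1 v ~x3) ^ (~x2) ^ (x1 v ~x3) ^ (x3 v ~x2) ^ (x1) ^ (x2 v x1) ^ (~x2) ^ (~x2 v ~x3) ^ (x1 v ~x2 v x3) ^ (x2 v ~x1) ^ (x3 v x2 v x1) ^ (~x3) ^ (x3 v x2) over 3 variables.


Enumerate all 8 truth assignments.
For each, count how many of the 14 clauses are satisfied.
The formula is not fully satisfiable, so the maximum is below 14.
Maximum simultaneously satisfiable clauses = 12.

12


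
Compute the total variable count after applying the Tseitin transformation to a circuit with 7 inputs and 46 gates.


The Tseitin transformation introduces one auxiliary variable per gate.
Total variables = inputs + gates = 7 + 46 = 53.

53


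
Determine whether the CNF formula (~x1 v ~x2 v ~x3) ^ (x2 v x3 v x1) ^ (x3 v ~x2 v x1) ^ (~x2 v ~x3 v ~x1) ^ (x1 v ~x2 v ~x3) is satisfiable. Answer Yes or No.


Check all 8 possible truth assignments.
Number of satisfying assignments found: 4.
The formula is satisfiable.

Yes


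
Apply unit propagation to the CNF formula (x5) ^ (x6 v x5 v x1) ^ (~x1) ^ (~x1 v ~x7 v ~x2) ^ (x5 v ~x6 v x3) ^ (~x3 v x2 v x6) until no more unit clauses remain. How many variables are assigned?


Unit propagation repeatedly assigns the literal in any unit clause, then simplifies.
Assignments in order: x5 = T, x1 = F.
No further unit clauses remain.
Total variables assigned = 2.

2


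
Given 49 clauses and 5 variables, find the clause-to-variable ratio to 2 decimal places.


Clause-to-variable ratio = clauses / variables.
49 / 5 = 9.8.

9.8


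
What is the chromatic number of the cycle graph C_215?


An odd cycle cannot be 2-colored: alternating two colors around the cycle returns to the start with a conflict.
Since 215 is odd, three colors are required (and three suffice).
Chromatic number = 3.

3


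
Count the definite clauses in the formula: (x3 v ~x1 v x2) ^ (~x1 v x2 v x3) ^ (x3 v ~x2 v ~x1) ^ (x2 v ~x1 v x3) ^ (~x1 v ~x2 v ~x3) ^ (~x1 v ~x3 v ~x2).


A definite clause has exactly one positive literal.
Clause 1: 2 positive -> not definite
Clause 2: 2 positive -> not definite
Clause 3: 1 positive -> definite
Clause 4: 2 positive -> not definite
Clause 5: 0 positive -> not definite
Clause 6: 0 positive -> not definite
Definite clause count = 1.

1


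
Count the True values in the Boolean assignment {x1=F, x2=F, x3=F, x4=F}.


The weight is the number of variables assigned True.
True variables: none.
Weight = 0.

0


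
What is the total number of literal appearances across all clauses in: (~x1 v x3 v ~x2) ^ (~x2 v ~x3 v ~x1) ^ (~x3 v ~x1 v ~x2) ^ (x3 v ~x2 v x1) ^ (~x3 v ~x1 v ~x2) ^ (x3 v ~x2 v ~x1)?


Clause lengths: 3, 3, 3, 3, 3, 3.
Sum = 3 + 3 + 3 + 3 + 3 + 3 = 18.

18


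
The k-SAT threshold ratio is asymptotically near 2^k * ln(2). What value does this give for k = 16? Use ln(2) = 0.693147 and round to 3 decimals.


Using the asymptotic formula: threshold ~ 2^k * ln(2).
2^16 = 65536.
65536 * 0.693147 = 45426.082.

45426.082


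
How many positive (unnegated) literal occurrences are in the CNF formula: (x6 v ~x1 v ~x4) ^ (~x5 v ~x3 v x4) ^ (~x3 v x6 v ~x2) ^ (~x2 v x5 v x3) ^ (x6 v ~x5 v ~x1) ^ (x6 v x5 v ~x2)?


Scan each clause for unnegated literals.
Clause 1: 1 positive; Clause 2: 1 positive; Clause 3: 1 positive; Clause 4: 2 positive; Clause 5: 1 positive; Clause 6: 2 positive.
Total positive literal occurrences = 8.

8


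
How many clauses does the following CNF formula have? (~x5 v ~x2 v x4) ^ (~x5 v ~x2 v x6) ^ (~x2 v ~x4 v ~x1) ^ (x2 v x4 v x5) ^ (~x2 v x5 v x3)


Each group enclosed in parentheses joined by ^ is one clause.
Counting the conjuncts: 5 clauses.

5


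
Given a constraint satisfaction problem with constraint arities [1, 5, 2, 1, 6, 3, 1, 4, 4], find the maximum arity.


The arities are: 1, 5, 2, 1, 6, 3, 1, 4, 4.
Scan for the maximum value.
Maximum arity = 6.

6


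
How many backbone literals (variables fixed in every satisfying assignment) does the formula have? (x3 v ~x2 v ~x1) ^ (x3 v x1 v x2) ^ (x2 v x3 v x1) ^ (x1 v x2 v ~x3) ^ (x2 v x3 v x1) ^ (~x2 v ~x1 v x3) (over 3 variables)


Find all satisfying assignments: 5 model(s).
Check which variables have the same value in every model.
No variable is fixed across all models.
Backbone size = 0.

0


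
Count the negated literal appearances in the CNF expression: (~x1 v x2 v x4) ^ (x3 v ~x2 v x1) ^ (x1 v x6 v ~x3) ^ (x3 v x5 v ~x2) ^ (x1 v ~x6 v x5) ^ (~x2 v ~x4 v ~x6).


Scan each clause for negated literals.
Clause 1: 1 negative; Clause 2: 1 negative; Clause 3: 1 negative; Clause 4: 1 negative; Clause 5: 1 negative; Clause 6: 3 negative.
Total negative literal occurrences = 8.

8


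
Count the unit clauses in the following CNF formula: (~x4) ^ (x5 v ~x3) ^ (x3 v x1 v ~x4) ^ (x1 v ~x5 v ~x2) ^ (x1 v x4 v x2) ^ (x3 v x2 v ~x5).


A unit clause contains exactly one literal.
Unit clauses found: (~x4).
Count = 1.

1


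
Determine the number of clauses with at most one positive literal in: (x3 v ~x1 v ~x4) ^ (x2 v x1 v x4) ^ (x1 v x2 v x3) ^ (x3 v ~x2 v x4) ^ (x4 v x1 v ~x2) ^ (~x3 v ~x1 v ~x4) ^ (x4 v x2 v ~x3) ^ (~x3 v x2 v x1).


A Horn clause has at most one positive literal.
Clause 1: 1 positive lit(s) -> Horn
Clause 2: 3 positive lit(s) -> not Horn
Clause 3: 3 positive lit(s) -> not Horn
Clause 4: 2 positive lit(s) -> not Horn
Clause 5: 2 positive lit(s) -> not Horn
Clause 6: 0 positive lit(s) -> Horn
Clause 7: 2 positive lit(s) -> not Horn
Clause 8: 2 positive lit(s) -> not Horn
Total Horn clauses = 2.

2


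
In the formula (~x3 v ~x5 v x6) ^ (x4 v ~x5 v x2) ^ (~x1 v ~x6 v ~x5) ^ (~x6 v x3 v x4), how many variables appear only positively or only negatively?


A pure literal appears in only one polarity across all clauses.
Pure literals: x1 (negative only), x2 (positive only), x4 (positive only), x5 (negative only).
Count = 4.

4


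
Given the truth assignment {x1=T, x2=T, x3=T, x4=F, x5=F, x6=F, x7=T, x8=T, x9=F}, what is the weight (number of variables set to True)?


The weight is the number of variables assigned True.
True variables: x1, x2, x3, x7, x8.
Weight = 5.

5


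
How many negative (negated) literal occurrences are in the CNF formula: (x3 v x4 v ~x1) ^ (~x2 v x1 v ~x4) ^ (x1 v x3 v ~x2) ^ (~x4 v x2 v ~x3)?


Scan each clause for negated literals.
Clause 1: 1 negative; Clause 2: 2 negative; Clause 3: 1 negative; Clause 4: 2 negative.
Total negative literal occurrences = 6.

6


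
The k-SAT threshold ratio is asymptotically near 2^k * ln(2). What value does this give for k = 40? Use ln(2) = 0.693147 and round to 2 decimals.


Using the asymptotic formula: threshold ~ 2^k * ln(2).
2^40 = 1099511627776.
1099511627776 * 0.693147 = 762123186258.05.

762123186258.05


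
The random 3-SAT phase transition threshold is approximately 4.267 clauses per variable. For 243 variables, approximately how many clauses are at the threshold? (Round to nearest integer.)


The 3-SAT phase transition occurs at approximately 4.267 clauses per variable.
m = 4.267 * 243 = 1036.881.
Rounded to nearest integer: 1037.

1037


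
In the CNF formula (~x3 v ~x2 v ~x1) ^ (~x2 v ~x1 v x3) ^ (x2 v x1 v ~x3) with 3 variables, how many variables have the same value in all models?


Find all satisfying assignments: 5 model(s).
Check which variables have the same value in every model.
No variable is fixed across all models.
Backbone size = 0.

0


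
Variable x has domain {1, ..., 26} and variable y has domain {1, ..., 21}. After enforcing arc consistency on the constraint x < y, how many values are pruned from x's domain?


For the constraint x < y, x needs a supporting value in y's domain.
x can be at most 20 (one less than y's maximum).
Valid x values from domain: 20 out of 26.
Pruned = 26 - 20 = 6.

6


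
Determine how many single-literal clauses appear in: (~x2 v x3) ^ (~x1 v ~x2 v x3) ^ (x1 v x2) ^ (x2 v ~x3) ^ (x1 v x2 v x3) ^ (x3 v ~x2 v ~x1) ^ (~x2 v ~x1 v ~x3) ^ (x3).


A unit clause contains exactly one literal.
Unit clauses found: (x3).
Count = 1.

1


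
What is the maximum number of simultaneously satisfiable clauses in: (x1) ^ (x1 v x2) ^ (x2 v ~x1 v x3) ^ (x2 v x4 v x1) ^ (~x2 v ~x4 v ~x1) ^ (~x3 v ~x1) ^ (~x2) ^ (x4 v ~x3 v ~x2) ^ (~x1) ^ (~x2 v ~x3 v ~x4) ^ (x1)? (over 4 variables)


Enumerate all 16 truth assignments.
For each, count how many of the 11 clauses are satisfied.
The formula is not fully satisfiable, so the maximum is below 11.
Maximum simultaneously satisfiable clauses = 9.

9


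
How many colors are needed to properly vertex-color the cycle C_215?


An odd cycle cannot be 2-colored: alternating two colors around the cycle returns to the start with a conflict.
Since 215 is odd, three colors are required (and three suffice).
Chromatic number = 3.

3


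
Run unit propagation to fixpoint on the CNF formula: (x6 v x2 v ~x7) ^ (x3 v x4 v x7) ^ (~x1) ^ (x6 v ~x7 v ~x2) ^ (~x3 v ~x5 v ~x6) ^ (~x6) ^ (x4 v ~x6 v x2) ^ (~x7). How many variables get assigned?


Unit propagation repeatedly assigns the literal in any unit clause, then simplifies.
Assignments in order: x1 = F, x6 = F, x7 = F.
No further unit clauses remain.
Total variables assigned = 3.

3


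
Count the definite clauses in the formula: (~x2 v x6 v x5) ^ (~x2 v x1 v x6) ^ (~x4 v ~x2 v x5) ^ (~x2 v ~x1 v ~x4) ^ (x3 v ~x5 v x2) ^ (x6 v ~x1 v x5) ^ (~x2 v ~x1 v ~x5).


A definite clause has exactly one positive literal.
Clause 1: 2 positive -> not definite
Clause 2: 2 positive -> not definite
Clause 3: 1 positive -> definite
Clause 4: 0 positive -> not definite
Clause 5: 2 positive -> not definite
Clause 6: 2 positive -> not definite
Clause 7: 0 positive -> not definite
Definite clause count = 1.

1


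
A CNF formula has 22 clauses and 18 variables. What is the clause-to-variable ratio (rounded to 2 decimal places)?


Clause-to-variable ratio = clauses / variables.
22 / 18 = 1.22.

1.22


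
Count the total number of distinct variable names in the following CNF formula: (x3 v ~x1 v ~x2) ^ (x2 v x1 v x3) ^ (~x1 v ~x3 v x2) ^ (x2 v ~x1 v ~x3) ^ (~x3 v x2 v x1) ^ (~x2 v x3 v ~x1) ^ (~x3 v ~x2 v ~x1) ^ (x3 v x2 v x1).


Identify each distinct variable in the formula.
Variables found: x1, x2, x3.
Total distinct variables = 3.

3


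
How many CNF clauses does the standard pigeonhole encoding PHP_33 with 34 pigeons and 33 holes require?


The PHP encoding has two parts:
1) At-least-one-hole clauses: 34 (one per pigeon, each with 33 literals).
2) At-most-one-pigeon-per-hole clauses: 33 holes * C(34,2) = 33 * 561 = 18513.
Total clauses = 34 + 18513 = 18547.

18547


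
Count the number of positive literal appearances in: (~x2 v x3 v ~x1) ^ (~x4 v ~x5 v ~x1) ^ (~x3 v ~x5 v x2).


Scan each clause for unnegated literals.
Clause 1: 1 positive; Clause 2: 0 positive; Clause 3: 1 positive.
Total positive literal occurrences = 2.

2


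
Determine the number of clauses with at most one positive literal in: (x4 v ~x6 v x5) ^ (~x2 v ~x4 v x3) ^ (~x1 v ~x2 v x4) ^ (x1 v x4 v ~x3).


A Horn clause has at most one positive literal.
Clause 1: 2 positive lit(s) -> not Horn
Clause 2: 1 positive lit(s) -> Horn
Clause 3: 1 positive lit(s) -> Horn
Clause 4: 2 positive lit(s) -> not Horn
Total Horn clauses = 2.

2


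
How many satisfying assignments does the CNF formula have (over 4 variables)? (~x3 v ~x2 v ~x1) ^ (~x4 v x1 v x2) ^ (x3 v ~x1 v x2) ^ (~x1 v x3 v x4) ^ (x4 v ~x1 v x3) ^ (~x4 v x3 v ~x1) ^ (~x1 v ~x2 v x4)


Enumerate all 16 truth assignments over 4 variables.
Test each against every clause.
Satisfying assignments found: 8.

8


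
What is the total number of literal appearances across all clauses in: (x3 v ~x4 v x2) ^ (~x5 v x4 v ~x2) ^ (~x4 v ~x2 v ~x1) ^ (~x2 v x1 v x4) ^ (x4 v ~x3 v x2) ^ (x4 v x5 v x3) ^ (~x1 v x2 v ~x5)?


Clause lengths: 3, 3, 3, 3, 3, 3, 3.
Sum = 3 + 3 + 3 + 3 + 3 + 3 + 3 = 21.

21


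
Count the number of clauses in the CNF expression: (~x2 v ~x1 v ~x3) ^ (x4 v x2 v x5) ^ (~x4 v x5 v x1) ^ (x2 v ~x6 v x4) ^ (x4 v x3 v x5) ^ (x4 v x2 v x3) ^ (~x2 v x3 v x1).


Each group enclosed in parentheses joined by ^ is one clause.
Counting the conjuncts: 7 clauses.

7


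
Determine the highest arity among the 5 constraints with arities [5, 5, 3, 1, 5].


The arities are: 5, 5, 3, 1, 5.
Scan for the maximum value.
Maximum arity = 5.

5


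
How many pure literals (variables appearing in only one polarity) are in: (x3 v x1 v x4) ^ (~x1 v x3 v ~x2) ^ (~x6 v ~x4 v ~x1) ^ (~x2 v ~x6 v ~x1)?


A pure literal appears in only one polarity across all clauses.
Pure literals: x2 (negative only), x3 (positive only), x6 (negative only).
Count = 3.

3


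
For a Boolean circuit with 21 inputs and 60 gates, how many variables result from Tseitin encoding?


The Tseitin transformation introduces one auxiliary variable per gate.
Total variables = inputs + gates = 21 + 60 = 81.

81


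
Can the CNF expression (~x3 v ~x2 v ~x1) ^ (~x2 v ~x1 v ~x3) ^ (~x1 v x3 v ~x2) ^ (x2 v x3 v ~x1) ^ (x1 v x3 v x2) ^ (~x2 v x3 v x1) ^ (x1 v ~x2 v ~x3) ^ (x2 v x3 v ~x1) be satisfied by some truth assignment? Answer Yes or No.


Check all 8 possible truth assignments.
Number of satisfying assignments found: 2.
The formula is satisfiable.

Yes


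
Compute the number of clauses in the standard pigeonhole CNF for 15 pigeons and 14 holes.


The PHP encoding has two parts:
1) At-least-one-hole clauses: 15 (one per pigeon, each with 14 literals).
2) At-most-one-pigeon-per-hole clauses: 14 holes * C(15,2) = 14 * 105 = 1470.
Total clauses = 15 + 1470 = 1485.

1485


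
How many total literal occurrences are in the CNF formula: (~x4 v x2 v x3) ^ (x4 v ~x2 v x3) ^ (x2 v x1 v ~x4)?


Clause lengths: 3, 3, 3.
Sum = 3 + 3 + 3 = 9.

9


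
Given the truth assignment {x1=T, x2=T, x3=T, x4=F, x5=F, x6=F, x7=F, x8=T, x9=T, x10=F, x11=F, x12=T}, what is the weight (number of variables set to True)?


The weight is the number of variables assigned True.
True variables: x1, x2, x3, x8, x9, x12.
Weight = 6.

6


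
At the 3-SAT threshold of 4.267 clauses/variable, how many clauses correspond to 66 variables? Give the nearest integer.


The 3-SAT phase transition occurs at approximately 4.267 clauses per variable.
m = 4.267 * 66 = 281.622.
Rounded to nearest integer: 282.

282


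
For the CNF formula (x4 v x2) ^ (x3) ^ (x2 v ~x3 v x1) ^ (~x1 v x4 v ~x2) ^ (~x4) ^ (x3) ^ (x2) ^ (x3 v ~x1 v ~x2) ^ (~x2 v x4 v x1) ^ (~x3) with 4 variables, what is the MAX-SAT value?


Enumerate all 16 truth assignments.
For each, count how many of the 10 clauses are satisfied.
The formula is not fully satisfiable, so the maximum is below 10.
Maximum simultaneously satisfiable clauses = 8.

8


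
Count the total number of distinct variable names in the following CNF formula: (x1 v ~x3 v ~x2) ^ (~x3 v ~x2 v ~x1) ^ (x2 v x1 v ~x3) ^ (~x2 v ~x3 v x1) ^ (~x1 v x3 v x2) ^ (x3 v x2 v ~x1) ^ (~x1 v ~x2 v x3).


Identify each distinct variable in the formula.
Variables found: x1, x2, x3.
Total distinct variables = 3.

3


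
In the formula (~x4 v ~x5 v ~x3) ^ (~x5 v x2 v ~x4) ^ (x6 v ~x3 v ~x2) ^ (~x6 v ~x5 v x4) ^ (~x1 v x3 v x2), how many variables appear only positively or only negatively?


A pure literal appears in only one polarity across all clauses.
Pure literals: x1 (negative only), x5 (negative only).
Count = 2.

2


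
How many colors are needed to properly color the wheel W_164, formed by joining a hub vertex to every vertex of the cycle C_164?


W_164 consists of the cycle C_164 together with a hub vertex adjacent to every cycle vertex.
The cycle C_164 needs 2 colors (even cycle -> 2).
The hub is adjacent to every cycle vertex, so it must receive a new color distinct from all of them.
Chromatic number = 2 + 1 = 3.

3


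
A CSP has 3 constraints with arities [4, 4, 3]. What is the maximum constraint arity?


The arities are: 4, 4, 3.
Scan for the maximum value.
Maximum arity = 4.

4


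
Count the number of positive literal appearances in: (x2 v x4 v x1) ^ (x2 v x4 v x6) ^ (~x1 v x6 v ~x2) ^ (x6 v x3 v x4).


Scan each clause for unnegated literals.
Clause 1: 3 positive; Clause 2: 3 positive; Clause 3: 1 positive; Clause 4: 3 positive.
Total positive literal occurrences = 10.

10


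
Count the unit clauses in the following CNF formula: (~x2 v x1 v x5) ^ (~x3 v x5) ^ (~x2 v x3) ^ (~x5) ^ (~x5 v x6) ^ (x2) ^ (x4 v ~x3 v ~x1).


A unit clause contains exactly one literal.
Unit clauses found: (~x5), (x2).
Count = 2.

2


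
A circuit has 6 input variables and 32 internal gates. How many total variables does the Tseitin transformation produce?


The Tseitin transformation introduces one auxiliary variable per gate.
Total variables = inputs + gates = 6 + 32 = 38.

38


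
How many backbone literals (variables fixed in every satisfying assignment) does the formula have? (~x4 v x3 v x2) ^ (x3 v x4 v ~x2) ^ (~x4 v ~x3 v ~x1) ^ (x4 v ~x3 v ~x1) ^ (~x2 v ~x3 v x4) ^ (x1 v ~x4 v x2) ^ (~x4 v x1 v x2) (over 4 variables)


Find all satisfying assignments: 6 model(s).
Check which variables have the same value in every model.
No variable is fixed across all models.
Backbone size = 0.

0


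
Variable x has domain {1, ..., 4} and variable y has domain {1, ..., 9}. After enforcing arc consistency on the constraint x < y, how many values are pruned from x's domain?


For the constraint x < y, x needs a supporting value in y's domain.
x can be at most 8 (one less than y's maximum).
Valid x values from domain: 4 out of 4.
Pruned = 4 - 4 = 0.

0


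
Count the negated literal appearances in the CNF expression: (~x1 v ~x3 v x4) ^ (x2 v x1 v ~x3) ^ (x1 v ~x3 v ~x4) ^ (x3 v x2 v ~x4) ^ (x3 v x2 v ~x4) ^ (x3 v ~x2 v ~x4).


Scan each clause for negated literals.
Clause 1: 2 negative; Clause 2: 1 negative; Clause 3: 2 negative; Clause 4: 1 negative; Clause 5: 1 negative; Clause 6: 2 negative.
Total negative literal occurrences = 9.

9


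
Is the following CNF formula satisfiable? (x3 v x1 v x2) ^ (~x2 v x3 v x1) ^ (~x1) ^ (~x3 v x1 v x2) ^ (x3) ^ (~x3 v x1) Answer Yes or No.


Check all 8 possible truth assignments.
Number of satisfying assignments found: 0.
The formula is unsatisfiable.

No


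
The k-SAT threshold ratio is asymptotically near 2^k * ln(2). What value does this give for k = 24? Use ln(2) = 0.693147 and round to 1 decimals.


Using the asymptotic formula: threshold ~ 2^k * ln(2).
2^24 = 16777216.
16777216 * 0.693147 = 11629076.9.

11629076.9


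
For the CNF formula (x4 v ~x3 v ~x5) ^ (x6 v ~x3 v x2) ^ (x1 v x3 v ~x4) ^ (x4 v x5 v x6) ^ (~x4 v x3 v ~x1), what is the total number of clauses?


Each group enclosed in parentheses joined by ^ is one clause.
Counting the conjuncts: 5 clauses.

5


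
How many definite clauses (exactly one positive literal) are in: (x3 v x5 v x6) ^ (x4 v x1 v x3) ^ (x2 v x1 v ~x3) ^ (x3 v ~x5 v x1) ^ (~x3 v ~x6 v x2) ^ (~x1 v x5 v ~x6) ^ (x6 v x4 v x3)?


A definite clause has exactly one positive literal.
Clause 1: 3 positive -> not definite
Clause 2: 3 positive -> not definite
Clause 3: 2 positive -> not definite
Clause 4: 2 positive -> not definite
Clause 5: 1 positive -> definite
Clause 6: 1 positive -> definite
Clause 7: 3 positive -> not definite
Definite clause count = 2.

2


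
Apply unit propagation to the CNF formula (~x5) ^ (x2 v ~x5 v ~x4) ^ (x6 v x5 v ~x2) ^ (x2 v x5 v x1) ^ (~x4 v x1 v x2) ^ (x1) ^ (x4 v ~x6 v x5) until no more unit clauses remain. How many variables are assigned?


Unit propagation repeatedly assigns the literal in any unit clause, then simplifies.
Assignments in order: x5 = F, x1 = T.
No further unit clauses remain.
Total variables assigned = 2.

2


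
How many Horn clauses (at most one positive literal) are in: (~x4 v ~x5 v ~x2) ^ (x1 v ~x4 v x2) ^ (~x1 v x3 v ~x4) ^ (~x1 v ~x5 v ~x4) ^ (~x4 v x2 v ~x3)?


A Horn clause has at most one positive literal.
Clause 1: 0 positive lit(s) -> Horn
Clause 2: 2 positive lit(s) -> not Horn
Clause 3: 1 positive lit(s) -> Horn
Clause 4: 0 positive lit(s) -> Horn
Clause 5: 1 positive lit(s) -> Horn
Total Horn clauses = 4.

4


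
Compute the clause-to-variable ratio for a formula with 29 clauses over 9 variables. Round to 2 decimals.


Clause-to-variable ratio = clauses / variables.
29 / 9 = 3.22.

3.22


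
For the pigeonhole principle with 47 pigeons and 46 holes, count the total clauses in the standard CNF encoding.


The PHP encoding has two parts:
1) At-least-one-hole clauses: 47 (one per pigeon, each with 46 literals).
2) At-most-one-pigeon-per-hole clauses: 46 holes * C(47,2) = 46 * 1081 = 49726.
Total clauses = 47 + 49726 = 49773.

49773


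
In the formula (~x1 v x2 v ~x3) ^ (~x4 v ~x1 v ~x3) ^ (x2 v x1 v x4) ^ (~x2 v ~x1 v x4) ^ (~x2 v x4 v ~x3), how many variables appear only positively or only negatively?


A pure literal appears in only one polarity across all clauses.
Pure literals: x3 (negative only).
Count = 1.

1


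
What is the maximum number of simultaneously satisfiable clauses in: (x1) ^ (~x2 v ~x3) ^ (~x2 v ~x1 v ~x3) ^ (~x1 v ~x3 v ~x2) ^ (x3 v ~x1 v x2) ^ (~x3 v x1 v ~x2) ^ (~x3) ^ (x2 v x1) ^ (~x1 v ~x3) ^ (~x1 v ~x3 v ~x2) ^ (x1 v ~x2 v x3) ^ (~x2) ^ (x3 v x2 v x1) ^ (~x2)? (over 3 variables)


Enumerate all 8 truth assignments.
For each, count how many of the 14 clauses are satisfied.
The formula is not fully satisfiable, so the maximum is below 14.
Maximum simultaneously satisfiable clauses = 13.

13


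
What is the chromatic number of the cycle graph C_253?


An odd cycle cannot be 2-colored: alternating two colors around the cycle returns to the start with a conflict.
Since 253 is odd, three colors are required (and three suffice).
Chromatic number = 3.

3


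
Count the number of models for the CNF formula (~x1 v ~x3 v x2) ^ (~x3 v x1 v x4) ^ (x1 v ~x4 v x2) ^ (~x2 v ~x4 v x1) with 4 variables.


Enumerate all 16 truth assignments over 4 variables.
Test each against every clause.
Satisfying assignments found: 8.

8


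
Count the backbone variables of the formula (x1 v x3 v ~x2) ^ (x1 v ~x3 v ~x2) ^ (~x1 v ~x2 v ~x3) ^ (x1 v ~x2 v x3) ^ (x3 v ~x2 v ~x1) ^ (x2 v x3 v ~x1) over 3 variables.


Find all satisfying assignments: 3 model(s).
Check which variables have the same value in every model.
Fixed variables: x2=F.
Backbone size = 1.

1


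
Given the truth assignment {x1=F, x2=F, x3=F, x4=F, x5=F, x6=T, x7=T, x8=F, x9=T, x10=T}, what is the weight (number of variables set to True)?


The weight is the number of variables assigned True.
True variables: x6, x7, x9, x10.
Weight = 4.

4


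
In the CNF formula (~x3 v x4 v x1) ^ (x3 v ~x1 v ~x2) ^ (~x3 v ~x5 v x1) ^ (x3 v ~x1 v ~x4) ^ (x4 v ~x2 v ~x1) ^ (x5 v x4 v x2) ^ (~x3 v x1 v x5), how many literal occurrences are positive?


Scan each clause for unnegated literals.
Clause 1: 2 positive; Clause 2: 1 positive; Clause 3: 1 positive; Clause 4: 1 positive; Clause 5: 1 positive; Clause 6: 3 positive; Clause 7: 2 positive.
Total positive literal occurrences = 11.

11


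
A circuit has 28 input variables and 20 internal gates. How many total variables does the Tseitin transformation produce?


The Tseitin transformation introduces one auxiliary variable per gate.
Total variables = inputs + gates = 28 + 20 = 48.

48


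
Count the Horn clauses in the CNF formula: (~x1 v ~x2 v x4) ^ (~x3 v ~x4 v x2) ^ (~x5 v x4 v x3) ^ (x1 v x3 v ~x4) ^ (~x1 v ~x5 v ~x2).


A Horn clause has at most one positive literal.
Clause 1: 1 positive lit(s) -> Horn
Clause 2: 1 positive lit(s) -> Horn
Clause 3: 2 positive lit(s) -> not Horn
Clause 4: 2 positive lit(s) -> not Horn
Clause 5: 0 positive lit(s) -> Horn
Total Horn clauses = 3.

3


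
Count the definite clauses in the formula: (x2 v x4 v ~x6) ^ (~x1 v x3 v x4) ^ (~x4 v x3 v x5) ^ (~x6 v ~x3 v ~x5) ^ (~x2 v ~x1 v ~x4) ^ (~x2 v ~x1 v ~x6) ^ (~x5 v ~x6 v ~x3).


A definite clause has exactly one positive literal.
Clause 1: 2 positive -> not definite
Clause 2: 2 positive -> not definite
Clause 3: 2 positive -> not definite
Clause 4: 0 positive -> not definite
Clause 5: 0 positive -> not definite
Clause 6: 0 positive -> not definite
Clause 7: 0 positive -> not definite
Definite clause count = 0.

0


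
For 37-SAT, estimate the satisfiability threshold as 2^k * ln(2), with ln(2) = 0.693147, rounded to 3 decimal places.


Using the asymptotic formula: threshold ~ 2^k * ln(2).
2^37 = 137438953472.
137438953472 * 0.693147 = 95265398282.256.

95265398282.256


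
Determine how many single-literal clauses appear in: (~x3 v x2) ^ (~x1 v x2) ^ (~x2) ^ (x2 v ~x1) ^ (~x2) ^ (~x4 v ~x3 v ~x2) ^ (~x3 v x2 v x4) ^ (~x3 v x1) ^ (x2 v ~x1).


A unit clause contains exactly one literal.
Unit clauses found: (~x2), (~x2).
Count = 2.

2


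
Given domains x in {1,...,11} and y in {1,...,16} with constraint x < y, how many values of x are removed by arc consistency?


For the constraint x < y, x needs a supporting value in y's domain.
x can be at most 15 (one less than y's maximum).
Valid x values from domain: 11 out of 11.
Pruned = 11 - 11 = 0.

0


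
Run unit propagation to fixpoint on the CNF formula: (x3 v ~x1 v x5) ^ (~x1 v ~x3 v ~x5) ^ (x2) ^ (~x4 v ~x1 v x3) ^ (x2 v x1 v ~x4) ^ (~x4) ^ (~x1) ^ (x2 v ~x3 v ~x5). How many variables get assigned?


Unit propagation repeatedly assigns the literal in any unit clause, then simplifies.
Assignments in order: x2 = T, x4 = F, x1 = F.
No further unit clauses remain.
Total variables assigned = 3.

3


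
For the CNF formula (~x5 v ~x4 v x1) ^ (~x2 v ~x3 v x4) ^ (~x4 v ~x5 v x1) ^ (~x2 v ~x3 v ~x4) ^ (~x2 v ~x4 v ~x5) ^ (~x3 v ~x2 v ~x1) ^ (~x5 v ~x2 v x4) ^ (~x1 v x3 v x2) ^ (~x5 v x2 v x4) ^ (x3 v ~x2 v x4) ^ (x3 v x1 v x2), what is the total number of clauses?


Each group enclosed in parentheses joined by ^ is one clause.
Counting the conjuncts: 11 clauses.

11


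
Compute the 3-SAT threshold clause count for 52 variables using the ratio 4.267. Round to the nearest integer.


The 3-SAT phase transition occurs at approximately 4.267 clauses per variable.
m = 4.267 * 52 = 221.884.
Rounded to nearest integer: 222.

222


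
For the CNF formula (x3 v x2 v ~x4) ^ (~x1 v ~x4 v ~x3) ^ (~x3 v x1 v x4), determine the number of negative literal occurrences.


Scan each clause for negated literals.
Clause 1: 1 negative; Clause 2: 3 negative; Clause 3: 1 negative.
Total negative literal occurrences = 5.

5


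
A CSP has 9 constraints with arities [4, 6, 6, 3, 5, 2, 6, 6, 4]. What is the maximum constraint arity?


The arities are: 4, 6, 6, 3, 5, 2, 6, 6, 4.
Scan for the maximum value.
Maximum arity = 6.

6


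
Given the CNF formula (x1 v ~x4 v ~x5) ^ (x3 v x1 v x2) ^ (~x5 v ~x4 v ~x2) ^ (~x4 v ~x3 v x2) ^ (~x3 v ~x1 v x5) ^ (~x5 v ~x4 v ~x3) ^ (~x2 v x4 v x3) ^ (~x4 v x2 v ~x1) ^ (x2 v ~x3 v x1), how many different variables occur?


Identify each distinct variable in the formula.
Variables found: x1, x2, x3, x4, x5.
Total distinct variables = 5.

5


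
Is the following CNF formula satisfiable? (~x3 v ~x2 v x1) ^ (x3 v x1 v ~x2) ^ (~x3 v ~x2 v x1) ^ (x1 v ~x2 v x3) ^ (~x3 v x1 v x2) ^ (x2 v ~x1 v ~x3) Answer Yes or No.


Check all 8 possible truth assignments.
Number of satisfying assignments found: 4.
The formula is satisfiable.

Yes


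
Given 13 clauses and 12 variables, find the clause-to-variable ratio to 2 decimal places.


Clause-to-variable ratio = clauses / variables.
13 / 12 = 1.08.

1.08


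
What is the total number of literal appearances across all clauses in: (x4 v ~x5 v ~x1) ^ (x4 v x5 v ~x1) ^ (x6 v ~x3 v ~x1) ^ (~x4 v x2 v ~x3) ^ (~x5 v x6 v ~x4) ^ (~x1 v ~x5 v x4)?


Clause lengths: 3, 3, 3, 3, 3, 3.
Sum = 3 + 3 + 3 + 3 + 3 + 3 = 18.

18


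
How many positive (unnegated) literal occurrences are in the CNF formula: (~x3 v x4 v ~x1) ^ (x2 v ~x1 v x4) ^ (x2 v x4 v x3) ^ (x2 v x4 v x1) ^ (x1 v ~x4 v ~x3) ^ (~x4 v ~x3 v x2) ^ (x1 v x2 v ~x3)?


Scan each clause for unnegated literals.
Clause 1: 1 positive; Clause 2: 2 positive; Clause 3: 3 positive; Clause 4: 3 positive; Clause 5: 1 positive; Clause 6: 1 positive; Clause 7: 2 positive.
Total positive literal occurrences = 13.

13


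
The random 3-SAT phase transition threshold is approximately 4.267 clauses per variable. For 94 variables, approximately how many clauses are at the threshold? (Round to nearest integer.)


The 3-SAT phase transition occurs at approximately 4.267 clauses per variable.
m = 4.267 * 94 = 401.098.
Rounded to nearest integer: 401.

401


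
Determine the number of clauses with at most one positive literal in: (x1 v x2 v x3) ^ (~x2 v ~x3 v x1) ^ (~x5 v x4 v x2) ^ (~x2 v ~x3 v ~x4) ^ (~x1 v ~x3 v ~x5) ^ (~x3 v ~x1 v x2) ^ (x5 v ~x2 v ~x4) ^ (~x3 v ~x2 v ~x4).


A Horn clause has at most one positive literal.
Clause 1: 3 positive lit(s) -> not Horn
Clause 2: 1 positive lit(s) -> Horn
Clause 3: 2 positive lit(s) -> not Horn
Clause 4: 0 positive lit(s) -> Horn
Clause 5: 0 positive lit(s) -> Horn
Clause 6: 1 positive lit(s) -> Horn
Clause 7: 1 positive lit(s) -> Horn
Clause 8: 0 positive lit(s) -> Horn
Total Horn clauses = 6.

6


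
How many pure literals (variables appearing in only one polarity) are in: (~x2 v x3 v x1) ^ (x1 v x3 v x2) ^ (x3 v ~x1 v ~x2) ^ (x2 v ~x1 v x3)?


A pure literal appears in only one polarity across all clauses.
Pure literals: x3 (positive only).
Count = 1.

1


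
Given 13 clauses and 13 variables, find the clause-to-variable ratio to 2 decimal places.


Clause-to-variable ratio = clauses / variables.
13 / 13 = 1.0.

1.0


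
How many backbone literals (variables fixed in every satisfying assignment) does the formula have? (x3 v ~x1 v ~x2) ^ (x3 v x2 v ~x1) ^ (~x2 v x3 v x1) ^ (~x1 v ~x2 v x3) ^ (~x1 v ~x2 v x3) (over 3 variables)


Find all satisfying assignments: 5 model(s).
Check which variables have the same value in every model.
No variable is fixed across all models.
Backbone size = 0.

0


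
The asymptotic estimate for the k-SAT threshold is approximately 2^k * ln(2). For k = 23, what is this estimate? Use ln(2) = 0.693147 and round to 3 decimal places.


Using the asymptotic formula: threshold ~ 2^k * ln(2).
2^23 = 8388608.
8388608 * 0.693147 = 5814538.469.

5814538.469


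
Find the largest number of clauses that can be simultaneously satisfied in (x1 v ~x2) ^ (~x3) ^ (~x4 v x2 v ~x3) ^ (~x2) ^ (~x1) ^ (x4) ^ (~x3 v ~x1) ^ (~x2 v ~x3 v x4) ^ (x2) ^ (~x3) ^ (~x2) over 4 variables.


Enumerate all 16 truth assignments.
For each, count how many of the 11 clauses are satisfied.
The formula is not fully satisfiable, so the maximum is below 11.
Maximum simultaneously satisfiable clauses = 10.

10


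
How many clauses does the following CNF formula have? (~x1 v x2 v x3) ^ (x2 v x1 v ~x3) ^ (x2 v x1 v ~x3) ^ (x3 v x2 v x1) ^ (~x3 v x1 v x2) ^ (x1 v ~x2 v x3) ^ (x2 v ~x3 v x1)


Each group enclosed in parentheses joined by ^ is one clause.
Counting the conjuncts: 7 clauses.

7


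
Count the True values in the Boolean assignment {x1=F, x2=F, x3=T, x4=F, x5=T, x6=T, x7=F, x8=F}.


The weight is the number of variables assigned True.
True variables: x3, x5, x6.
Weight = 3.

3


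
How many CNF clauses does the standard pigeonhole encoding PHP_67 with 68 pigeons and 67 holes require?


The PHP encoding has two parts:
1) At-least-one-hole clauses: 68 (one per pigeon, each with 67 literals).
2) At-most-one-pigeon-per-hole clauses: 67 holes * C(68,2) = 67 * 2278 = 152626.
Total clauses = 68 + 152626 = 152694.

152694
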